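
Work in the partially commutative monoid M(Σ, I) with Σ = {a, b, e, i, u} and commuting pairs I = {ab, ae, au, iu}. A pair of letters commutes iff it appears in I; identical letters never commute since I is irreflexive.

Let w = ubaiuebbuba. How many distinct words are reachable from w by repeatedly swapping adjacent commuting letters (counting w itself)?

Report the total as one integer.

0(u) covers ∅
1(b) covers 0:u
2(a) covers ∅
3(i) covers 1:b, 2:a
4(u) covers 1:b
5(e) covers 3:i, 4:u
6(b) covers 5:e
7(b) covers 6:b
8(u) covers 7:b
9(b) covers 8:u
10(a) covers 3:i
floor of heap: 0:u, 2:a
completions by unplaced set U, small U first (add the entries for U minus each lowest piece of U):
  |U|=1: {9}:1  {10}:1
  |U|=2: {8,9}:1  {9,10}:2
  |U|=3: {7,8,9}:1  {8,9,10}:3
  |U|=4: {6,7,8,9}:1  {7,8,9,10}:4
  |U|=5: {5,6,7,8,9}:1  {6,7,8,9,10}:5
  |U|=6: {4,5,6,7,8,9}:1  {5,6,7,8,9,10}:6
  |U|=7: {3,5,6,7,8,9,10}:6  {4,5,6,7,8,9,10}:7
  |U|=8: {2,3,5,6,7,8,9,10}:6  {3,4,5,6,7,8,9,10}:13
  |U|=9: {1,3,4,5,6,7,8,9,10}:13  {2,3,4,5,6,7,8,9,10}:19
  start at 0(u): 32
  start at 2(a): 13
sum over floor = 45

45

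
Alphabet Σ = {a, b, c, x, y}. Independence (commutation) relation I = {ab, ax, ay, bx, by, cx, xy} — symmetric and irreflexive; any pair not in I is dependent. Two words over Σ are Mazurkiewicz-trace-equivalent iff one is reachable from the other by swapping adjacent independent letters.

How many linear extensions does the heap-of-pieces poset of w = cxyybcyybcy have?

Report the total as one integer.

99

drop 0:c onto floor
drop 1:x onto floor
drop 2:y onto {0:c}
drop 3:y onto {2:y}
drop 4:b onto {0:c}
drop 5:c onto {3:y, 4:b}
drop 6:y onto {5:c}
drop 7:y onto {6:y}
drop 8:b onto {5:c}
drop 9:c onto {7:y, 8:b}
drop 10:y onto {9:c}
ground layer = {0:c, 1:x}
drop-orders for the pieces not yet dropped (sum over which currently-grounded one goes next):
  1 to go: {1} 1  {10} 1
  2 to go: {1,10} 2  {9,10} 1
  3 to go: {1,9,10} 3  {7,9,10} 1  {8,9,10} 1
  4 to go: {1,7,9,10} 4  {1,8,9,10} 4  {6,7,9,10} 1  {7,8,9,10} 2
  5 to go: {1,6,7,9,10} 5  {1,7,8,9,10} 10  {6,7,8,9,10} 3
  6 to go: {1,6,7,8,9,10} 18  {5,6,7,8,9,10} 3
  7 to go: {1,5,6,7,8,9,10} 21  {3,5,6,7,8,9,10} 3  {4,5,6,7,8,9,10} 3
  8 to go: {1,3,5,6,7,8,9,10} 24  {1,4,5,6,7,8,9,10} 24  {2,3,5,6,7,8,9,10} 3  {3,4,5,6,7,8,9,10} 6
  9 to go: {1,2,3,5,6,7,8,9,10} 27  {1,3,4,5,6,7,8,9,10} 54  {2,3,4,5,6,7,8,9,10} 9
  if 0:c drops first: 90 orders
  if 1:x drops first: 9 orders
heap linearizations: 99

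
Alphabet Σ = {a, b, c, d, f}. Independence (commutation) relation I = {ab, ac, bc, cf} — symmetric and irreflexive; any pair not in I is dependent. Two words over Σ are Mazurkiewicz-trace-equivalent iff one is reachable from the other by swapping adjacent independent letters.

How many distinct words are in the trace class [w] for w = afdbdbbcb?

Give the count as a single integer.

4

0(a) covers ∅
1(f) covers 0:a
2(d) covers 1:f
3(b) covers 2:d
4(d) covers 3:b
5(b) covers 4:d
6(b) covers 5:b
7(c) covers 4:d
8(b) covers 6:b
floor of heap: 0:a
completions by unplaced set U, small U first (add the entries for U minus each lowest piece of U):
  |U|=1: {7}:1  {8}:1
  |U|=2: {6,8}:1  {7,8}:2
  |U|=3: {5,6,8}:1  {6,7,8}:3
  |U|=4: {5,6,7,8}:4
  |U|=5: {4,5,6,7,8}:4
  |U|=6: {3,4,5,6,7,8}:4
  |U|=7: {2,3,4,5,6,7,8}:4
  start at 0(a): 4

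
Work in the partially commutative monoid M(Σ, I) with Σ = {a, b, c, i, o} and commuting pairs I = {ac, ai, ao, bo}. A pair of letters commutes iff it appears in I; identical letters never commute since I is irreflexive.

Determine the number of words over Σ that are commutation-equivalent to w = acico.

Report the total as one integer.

piece 0:a — minimal
piece 1:c — minimal
piece 2:i rests on {1:c}
piece 3:c rests on {2:i}
piece 4:o rests on {3:c}
minimal pieces: {0:a, 1:c}
ways to finish when only these pieces remain (= sum over removing one remaining piece with nothing left below it):
  1 left: {0}→1  {4}→1
  2 left: {0,4}→2  {3,4}→1
  3 left: {0,3,4}→3  {2,3,4}→1
  placing 0:a first → 1 extensions
  placing 1:c first → 4 extensions
total linear extensions = 5

5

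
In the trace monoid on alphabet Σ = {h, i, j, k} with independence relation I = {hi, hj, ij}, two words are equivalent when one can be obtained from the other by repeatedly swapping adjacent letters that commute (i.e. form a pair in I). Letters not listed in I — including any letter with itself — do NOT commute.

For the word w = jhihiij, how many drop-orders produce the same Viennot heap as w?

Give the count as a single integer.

210

drop 0:j onto floor
drop 1:h onto floor
drop 2:i onto floor
drop 3:h onto {1:h}
drop 4:i onto {2:i}
drop 5:i onto {4:i}
drop 6:j onto {0:j}
ground layer = {0:j, 1:h, 2:i}
drop-orders for the pieces not yet dropped (sum over which currently-grounded one goes next):
  1 to go: {3} 1  {5} 1  {6} 1
  2 to go: {0,6} 1  {1,3} 1  {3,5} 2  {3,6} 2  {4,5} 1  {5,6} 2
  3 to go: {0,3,6} 3  {0,5,6} 3  {1,3,5} 3  {1,3,6} 3  {2,4,5} 1  {3,4,5} 3  {3,5,6} 6  {4,5,6} 3
  4 to go: {0,1,3,6} 6  {0,3,5,6} 12  {0,4,5,6} 6  {1,3,4,5} 6  {1,3,5,6} 12  {2,3,4,5} 4  {2,4,5,6} 4  {3,4,5,6} 12
  5 to go: {0,1,3,5,6} 30  {0,2,4,5,6} 10  {0,3,4,5,6} 30  {1,2,3,4,5} 10  {1,3,4,5,6} 30  {2,3,4,5,6} 20
  if 0:j drops first: 60 orders
  if 1:h drops first: 60 orders
  if 2:i drops first: 90 orders
heap linearizations: 210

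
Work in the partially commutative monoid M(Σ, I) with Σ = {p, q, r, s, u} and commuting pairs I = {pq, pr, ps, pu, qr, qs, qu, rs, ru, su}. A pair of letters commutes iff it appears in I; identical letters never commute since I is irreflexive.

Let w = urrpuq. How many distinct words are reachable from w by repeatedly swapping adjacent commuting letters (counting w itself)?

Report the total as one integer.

0(u) covers ∅
1(r) covers ∅
2(r) covers 1:r
3(p) covers ∅
4(u) covers 0:u
5(q) covers ∅
floor of heap: 0:u, 1:r, 3:p, 5:q
completions by unplaced set U, small U first (add the entries for U minus each lowest piece of U):
  |U|=1: {2}:1  {3}:1  {4}:1  {5}:1
  |U|=2: {0,4}:1  {1,2}:1  {2,3}:2  {2,4}:2  {2,5}:2  {3,4}:2  {3,5}:2  {4,5}:2
  |U|=3: {0,2,4}:3  {0,3,4}:3  {0,4,5}:3  {1,2,3}:3  {1,2,4}:3  {1,2,5}:3  {2,3,4}:6  {2,3,5}:6  {2,4,5}:6  {3,4,5}:6
  |U|=4: {0,1,2,4}:6  {0,2,3,4}:12  {0,2,4,5}:12  {0,3,4,5}:12  {1,2,3,4}:12  {1,2,3,5}:12  {1,2,4,5}:12  {2,3,4,5}:24
  start at 0(u): 60
  start at 1(r): 60
  start at 3(p): 30
  start at 5(q): 30
sum over floor = 180

180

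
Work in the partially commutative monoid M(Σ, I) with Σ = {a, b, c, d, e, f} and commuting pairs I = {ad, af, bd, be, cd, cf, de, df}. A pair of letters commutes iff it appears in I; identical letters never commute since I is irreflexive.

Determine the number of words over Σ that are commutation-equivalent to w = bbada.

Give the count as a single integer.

5

drop 0:b onto floor
drop 1:b onto {0:b}
drop 2:a onto {1:b}
drop 3:d onto floor
drop 4:a onto {2:a}
ground layer = {0:b, 3:d}
drop-orders for the pieces not yet dropped (sum over which currently-grounded one goes next):
  1 to go: {3} 1  {4} 1
  2 to go: {2,4} 1  {3,4} 2
  3 to go: {1,2,4} 1  {2,3,4} 3
  if 0:b drops first: 4 orders
  if 3:d drops first: 1 orders
heap linearizations: 5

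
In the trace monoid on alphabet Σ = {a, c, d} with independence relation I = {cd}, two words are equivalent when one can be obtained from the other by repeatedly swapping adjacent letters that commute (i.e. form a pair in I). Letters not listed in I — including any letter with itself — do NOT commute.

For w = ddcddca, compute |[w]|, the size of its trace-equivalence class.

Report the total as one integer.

piece 0:d — minimal
piece 1:d rests on {0:d}
piece 2:c — minimal
piece 3:d rests on {1:d}
piece 4:d rests on {3:d}
piece 5:c rests on {2:c}
piece 6:a rests on {4:d, 5:c}
minimal pieces: {0:d, 2:c}
ways to finish when only these pieces remain (= sum over removing one remaining piece with nothing left below it):
  1 left: {6}→1
  2 left: {4,6}→1  {5,6}→1
  3 left: {2,5,6}→1  {3,4,6}→1  {4,5,6}→2
  4 left: {1,3,4,6}→1  {2,4,5,6}→3  {3,4,5,6}→3
  5 left: {0,1,3,4,6}→1  {1,3,4,5,6}→4  {2,3,4,5,6}→6
  placing 0:d first → 10 extensions
  placing 2:c first → 5 extensions
total linear extensions = 15

15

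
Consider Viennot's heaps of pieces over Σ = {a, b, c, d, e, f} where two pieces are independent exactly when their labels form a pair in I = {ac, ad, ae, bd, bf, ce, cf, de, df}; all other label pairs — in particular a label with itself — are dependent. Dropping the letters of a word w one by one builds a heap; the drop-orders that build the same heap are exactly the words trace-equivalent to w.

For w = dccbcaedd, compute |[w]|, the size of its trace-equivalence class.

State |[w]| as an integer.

0(d) covers ∅
1(c) covers 0:d
2(c) covers 1:c
3(b) covers 2:c
4(c) covers 3:b
5(a) covers 3:b
6(e) covers 3:b
7(d) covers 4:c
8(d) covers 7:d
floor of heap: 0:d
completions by unplaced set U, small U first (add the entries for U minus each lowest piece of U):
  |U|=1: {5}:1  {6}:1  {8}:1
  |U|=2: {5,6}:2  {5,8}:2  {6,8}:2  {7,8}:1
  |U|=3: {4,7,8}:1  {5,6,8}:6  {5,7,8}:3  {6,7,8}:3
  |U|=4: {4,5,7,8}:4  {4,6,7,8}:4  {5,6,7,8}:12
  |U|=5: {4,5,6,7,8}:20
  |U|=6: {3,4,5,6,7,8}:20
  |U|=7: {2,3,4,5,6,7,8}:20
  start at 0(d): 20

20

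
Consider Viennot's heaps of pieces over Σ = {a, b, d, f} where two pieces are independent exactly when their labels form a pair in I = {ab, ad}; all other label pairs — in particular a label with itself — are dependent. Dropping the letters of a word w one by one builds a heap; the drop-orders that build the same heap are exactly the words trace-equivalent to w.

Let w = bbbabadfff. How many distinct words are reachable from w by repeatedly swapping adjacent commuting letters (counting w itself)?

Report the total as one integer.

drop 0:b onto floor
drop 1:b onto {0:b}
drop 2:b onto {1:b}
drop 3:a onto floor
drop 4:b onto {2:b}
drop 5:a onto {3:a}
drop 6:d onto {4:b}
drop 7:f onto {5:a, 6:d}
drop 8:f onto {7:f}
drop 9:f onto {8:f}
ground layer = {0:b, 3:a}
drop-orders for the pieces not yet dropped (sum over which currently-grounded one goes next):
  1 to go: {9} 1
  2 to go: {8,9} 1
  3 to go: {7,8,9} 1
  4 to go: {5,7,8,9} 1  {6,7,8,9} 1
  5 to go: {3,5,7,8,9} 1  {4,6,7,8,9} 1  {5,6,7,8,9} 2
  6 to go: {2,4,6,7,8,9} 1  {3,5,6,7,8,9} 3  {4,5,6,7,8,9} 3
  7 to go: {1,2,4,6,7,8,9} 1  {2,4,5,6,7,8,9} 4  {3,4,5,6,7,8,9} 6
  8 to go: {0,1,2,4,6,7,8,9} 1  {1,2,4,5,6,7,8,9} 5  {2,3,4,5,6,7,8,9} 10
  if 0:b drops first: 15 orders
  if 3:a drops first: 6 orders
heap linearizations: 21

21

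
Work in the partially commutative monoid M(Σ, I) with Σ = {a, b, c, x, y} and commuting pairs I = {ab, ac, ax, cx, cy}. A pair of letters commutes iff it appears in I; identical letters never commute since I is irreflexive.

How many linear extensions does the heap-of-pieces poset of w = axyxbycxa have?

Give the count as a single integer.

#0=a has no predecessor
#1=x has no predecessor
#2=y depends on [0:a, 1:x]
#3=x depends on [2:y]
#4=b depends on [3:x]
#5=y depends on [4:b]
#6=c depends on [4:b]
#7=x depends on [5:y]
#8=a depends on [5:y]
sources: [0:a, 1:x]
N(rest) = Σ N(rest − s) over sources s of rest; N(one piece) = 1:
  size 1 → [6]=1  [7]=1  [8]=1
  size 2 → [6,7]=2  [6,8]=2  [7,8]=2
  size 3 → [5,7,8]=2  [6,7,8]=6
  size 4 → [5,6,7,8]=8
  size 5 → [4,5,6,7,8]=8
  size 6 → [3,4,5,6,7,8]=8
  size 7 → [2,3,4,5,6,7,8]=8
  first=0(a) contributes 8
  first=1(x) contributes 8
|[w]| = 16

16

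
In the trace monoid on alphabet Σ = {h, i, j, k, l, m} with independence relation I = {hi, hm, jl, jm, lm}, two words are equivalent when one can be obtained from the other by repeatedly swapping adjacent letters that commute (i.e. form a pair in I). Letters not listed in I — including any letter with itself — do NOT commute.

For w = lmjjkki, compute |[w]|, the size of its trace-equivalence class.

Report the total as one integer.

drop 0:l onto floor
drop 1:m onto floor
drop 2:j onto floor
drop 3:j onto {2:j}
drop 4:k onto {0:l, 1:m, 3:j}
drop 5:k onto {4:k}
drop 6:i onto {5:k}
ground layer = {0:l, 1:m, 2:j}
drop-orders for the pieces not yet dropped (sum over which currently-grounded one goes next):
  1 to go: {6} 1
  2 to go: {5,6} 1
  3 to go: {4,5,6} 1
  4 to go: {0,4,5,6} 1  {1,4,5,6} 1  {3,4,5,6} 1
  5 to go: {0,1,4,5,6} 2  {0,3,4,5,6} 2  {1,3,4,5,6} 2  {2,3,4,5,6} 1
  if 0:l drops first: 3 orders
  if 1:m drops first: 3 orders
  if 2:j drops first: 6 orders
heap linearizations: 12

12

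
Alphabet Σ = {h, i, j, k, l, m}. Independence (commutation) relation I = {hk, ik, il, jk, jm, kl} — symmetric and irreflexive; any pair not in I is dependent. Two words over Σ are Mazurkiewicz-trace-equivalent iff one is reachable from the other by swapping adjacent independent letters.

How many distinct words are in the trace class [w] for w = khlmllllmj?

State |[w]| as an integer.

6

piece 0:k — minimal
piece 1:h — minimal
piece 2:l rests on {1:h}
piece 3:m rests on {0:k, 2:l}
piece 4:l rests on {3:m}
piece 5:l rests on {4:l}
piece 6:l rests on {5:l}
piece 7:l rests on {6:l}
piece 8:m rests on {7:l}
piece 9:j rests on {7:l}
minimal pieces: {0:k, 1:h}
ways to finish when only these pieces remain (= sum over removing one remaining piece with nothing left below it):
  1 left: {8}→1  {9}→1
  2 left: {8,9}→2
  3 left: {7,8,9}→2
  4 left: {6,7,8,9}→2
  5 left: {5,6,7,8,9}→2
  6 left: {4,5,6,7,8,9}→2
  7 left: {3,4,5,6,7,8,9}→2
  8 left: {0,3,4,5,6,7,8,9}→2  {2,3,4,5,6,7,8,9}→2
  placing 0:k first → 2 extensions
  placing 1:h first → 4 extensions
total linear extensions = 6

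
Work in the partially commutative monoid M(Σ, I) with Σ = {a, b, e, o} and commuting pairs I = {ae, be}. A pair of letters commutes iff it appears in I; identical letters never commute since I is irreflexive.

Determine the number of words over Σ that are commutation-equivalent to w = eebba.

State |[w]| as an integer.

10

drop 0:e onto floor
drop 1:e onto {0:e}
drop 2:b onto floor
drop 3:b onto {2:b}
drop 4:a onto {3:b}
ground layer = {0:e, 2:b}
drop-orders for the pieces not yet dropped (sum over which currently-grounded one goes next):
  1 to go: {1} 1  {4} 1
  2 to go: {0,1} 1  {1,4} 2  {3,4} 1
  3 to go: {0,1,4} 3  {1,3,4} 3  {2,3,4} 1
  if 0:e drops first: 4 orders
  if 2:b drops first: 6 orders
heap linearizations: 10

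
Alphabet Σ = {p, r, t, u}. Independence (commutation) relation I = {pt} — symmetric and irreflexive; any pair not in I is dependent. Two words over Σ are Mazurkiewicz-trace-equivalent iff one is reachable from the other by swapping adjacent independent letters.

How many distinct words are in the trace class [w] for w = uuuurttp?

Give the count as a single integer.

drop 0:u onto floor
drop 1:u onto {0:u}
drop 2:u onto {1:u}
drop 3:u onto {2:u}
drop 4:r onto {3:u}
drop 5:t onto {4:r}
drop 6:t onto {5:t}
drop 7:p onto {4:r}
ground layer = {0:u}
drop-orders for the pieces not yet dropped (sum over which currently-grounded one goes next):
  1 to go: {6} 1  {7} 1
  2 to go: {5,6} 1  {6,7} 2
  3 to go: {5,6,7} 3
  4 to go: {4,5,6,7} 3
  5 to go: {3,4,5,6,7} 3
  6 to go: {2,3,4,5,6,7} 3
  if 0:u drops first: 3 orders

3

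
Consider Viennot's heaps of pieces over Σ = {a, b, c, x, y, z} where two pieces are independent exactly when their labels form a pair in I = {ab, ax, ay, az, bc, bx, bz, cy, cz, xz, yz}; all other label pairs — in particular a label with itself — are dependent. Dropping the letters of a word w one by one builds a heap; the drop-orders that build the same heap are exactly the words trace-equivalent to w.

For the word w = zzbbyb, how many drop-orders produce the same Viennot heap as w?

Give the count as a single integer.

#0=z has no predecessor
#1=z depends on [0:z]
#2=b has no predecessor
#3=b depends on [2:b]
#4=y depends on [3:b]
#5=b depends on [4:y]
sources: [0:z, 2:b]
N(rest) = Σ N(rest − s) over sources s of rest; N(one piece) = 1:
  size 1 → [1]=1  [5]=1
  size 2 → [0,1]=1  [1,5]=2  [4,5]=1
  size 3 → [0,1,5]=3  [1,4,5]=3  [3,4,5]=1
  size 4 → [0,1,4,5]=6  [1,3,4,5]=4  [2,3,4,5]=1
  first=0(z) contributes 5
  first=2(b) contributes 10
|[w]| = 15

15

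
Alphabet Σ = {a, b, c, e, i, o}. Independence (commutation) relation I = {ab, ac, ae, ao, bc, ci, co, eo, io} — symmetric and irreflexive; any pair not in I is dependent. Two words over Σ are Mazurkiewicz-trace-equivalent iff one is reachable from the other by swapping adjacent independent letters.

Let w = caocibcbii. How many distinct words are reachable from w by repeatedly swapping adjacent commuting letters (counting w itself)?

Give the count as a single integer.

360

#0=c has no predecessor
#1=a has no predecessor
#2=o has no predecessor
#3=c depends on [0:c]
#4=i depends on [1:a]
#5=b depends on [2:o, 4:i]
#6=c depends on [3:c]
#7=b depends on [5:b]
#8=i depends on [7:b]
#9=i depends on [8:i]
sources: [0:c, 1:a, 2:o]
N(rest) = Σ N(rest − s) over sources s of rest; N(one piece) = 1:
  size 1 → [6]=1  [9]=1
  size 2 → [3,6]=1  [6,9]=2  [8,9]=1
  size 3 → [0,3,6]=1  [3,6,9]=3  [6,8,9]=3  [7,8,9]=1
  size 4 → [0,3,6,9]=4  [3,6,8,9]=6  [5,7,8,9]=1  [6,7,8,9]=4
  size 5 → [0,3,6,8,9]=10  [2,5,7,8,9]=1  [3,6,7,8,9]=10  [4,5,7,8,9]=1  [5,6,7,8,9]=5
  size 6 → [0,3,6,7,8,9]=20  [1,4,5,7,8,9]=1  [2,4,5,7,8,9]=2  [2,5,6,7,8,9]=6  [3,5,6,7,8,9]=15  [4,5,6,7,8,9]=6
  size 7 → [0,3,5,6,7,8,9]=35  [1,2,4,5,7,8,9]=3  [1,4,5,6,7,8,9]=7  [2,3,5,6,7,8,9]=21  [2,4,5,6,7,8,9]=14  [3,4,5,6,7,8,9]=21
  size 8 → [0,2,3,5,6,7,8,9]=56  [0,3,4,5,6,7,8,9]=56  [1,2,4,5,6,7,8,9]=24  [1,3,4,5,6,7,8,9]=28  [2,3,4,5,6,7,8,9]=56
  first=0(c) contributes 108
  first=1(a) contributes 168
  first=2(o) contributes 84
|[w]| = 360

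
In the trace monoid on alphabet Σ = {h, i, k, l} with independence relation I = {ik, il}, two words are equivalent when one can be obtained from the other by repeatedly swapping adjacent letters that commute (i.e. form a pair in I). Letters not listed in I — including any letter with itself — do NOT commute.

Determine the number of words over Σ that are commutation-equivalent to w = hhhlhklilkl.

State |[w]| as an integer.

6

piece 0:h — minimal
piece 1:h rests on {0:h}
piece 2:h rests on {1:h}
piece 3:l rests on {2:h}
piece 4:h rests on {3:l}
piece 5:k rests on {4:h}
piece 6:l rests on {5:k}
piece 7:i rests on {4:h}
piece 8:l rests on {6:l}
piece 9:k rests on {8:l}
piece 10:l rests on {9:k}
minimal pieces: {0:h}
ways to finish when only these pieces remain (= sum over removing one remaining piece with nothing left below it):
  1 left: {7}→1  {10}→1
  2 left: {7,10}→2  {9,10}→1
  3 left: {7,9,10}→3  {8,9,10}→1
  4 left: {6,8,9,10}→1  {7,8,9,10}→4
  5 left: {5,6,8,9,10}→1  {6,7,8,9,10}→5
  6 left: {5,6,7,8,9,10}→6
  7 left: {4,5,6,7,8,9,10}→6
  8 left: {3,4,5,6,7,8,9,10}→6
  9 left: {2,3,4,5,6,7,8,9,10}→6
  placing 0:h first → 6 extensions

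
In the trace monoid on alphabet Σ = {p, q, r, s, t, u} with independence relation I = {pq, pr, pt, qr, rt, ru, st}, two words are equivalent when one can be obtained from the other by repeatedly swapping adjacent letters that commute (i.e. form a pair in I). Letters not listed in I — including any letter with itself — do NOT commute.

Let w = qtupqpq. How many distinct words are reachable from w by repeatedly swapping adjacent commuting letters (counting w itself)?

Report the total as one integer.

0(q) covers ∅
1(t) covers 0:q
2(u) covers 1:t
3(p) covers 2:u
4(q) covers 2:u
5(p) covers 3:p
6(q) covers 4:q
floor of heap: 0:q
completions by unplaced set U, small U first (add the entries for U minus each lowest piece of U):
  |U|=1: {5}:1  {6}:1
  |U|=2: {3,5}:1  {4,6}:1  {5,6}:2
  |U|=3: {3,5,6}:3  {4,5,6}:3
  |U|=4: {3,4,5,6}:6
  |U|=5: {2,3,4,5,6}:6
  start at 0(q): 6

6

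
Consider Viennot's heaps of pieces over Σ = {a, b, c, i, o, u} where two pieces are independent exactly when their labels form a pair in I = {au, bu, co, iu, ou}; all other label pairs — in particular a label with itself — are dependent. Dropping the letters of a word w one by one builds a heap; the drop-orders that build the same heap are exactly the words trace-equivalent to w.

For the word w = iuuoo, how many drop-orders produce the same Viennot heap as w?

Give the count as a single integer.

0(i) covers ∅
1(u) covers ∅
2(u) covers 1:u
3(o) covers 0:i
4(o) covers 3:o
floor of heap: 0:i, 1:u
completions by unplaced set U, small U first (add the entries for U minus each lowest piece of U):
  |U|=1: {2}:1  {4}:1
  |U|=2: {1,2}:1  {2,4}:2  {3,4}:1
  |U|=3: {0,3,4}:1  {1,2,4}:3  {2,3,4}:3
  start at 0(i): 6
  start at 1(u): 4
sum over floor = 10

10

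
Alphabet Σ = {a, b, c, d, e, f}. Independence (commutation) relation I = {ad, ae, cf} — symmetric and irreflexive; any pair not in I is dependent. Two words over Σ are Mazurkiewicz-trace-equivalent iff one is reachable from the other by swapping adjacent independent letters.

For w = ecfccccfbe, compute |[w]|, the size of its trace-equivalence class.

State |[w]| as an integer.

0(e) covers ∅
1(c) covers 0:e
2(f) covers 0:e
3(c) covers 1:c
4(c) covers 3:c
5(c) covers 4:c
6(c) covers 5:c
7(f) covers 2:f
8(b) covers 6:c, 7:f
9(e) covers 8:b
floor of heap: 0:e
completions by unplaced set U, small U first (add the entries for U minus each lowest piece of U):
  |U|=1: {9}:1
  |U|=2: {8,9}:1
  |U|=3: {6,8,9}:1  {7,8,9}:1
  |U|=4: {2,7,8,9}:1  {5,6,8,9}:1  {6,7,8,9}:2
  |U|=5: {2,6,7,8,9}:3  {4,5,6,8,9}:1  {5,6,7,8,9}:3
  |U|=6: {2,5,6,7,8,9}:6  {3,4,5,6,8,9}:1  {4,5,6,7,8,9}:4
  |U|=7: {1,3,4,5,6,8,9}:1  {2,4,5,6,7,8,9}:10  {3,4,5,6,7,8,9}:5
  |U|=8: {1,3,4,5,6,7,8,9}:6  {2,3,4,5,6,7,8,9}:15
  start at 0(e): 21

21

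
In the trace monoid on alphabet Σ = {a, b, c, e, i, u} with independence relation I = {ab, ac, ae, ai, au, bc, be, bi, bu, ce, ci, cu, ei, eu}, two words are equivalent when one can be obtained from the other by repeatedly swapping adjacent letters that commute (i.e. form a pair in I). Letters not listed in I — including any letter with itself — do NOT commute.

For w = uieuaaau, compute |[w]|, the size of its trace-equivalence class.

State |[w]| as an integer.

piece 0:u — minimal
piece 1:i rests on {0:u}
piece 2:e — minimal
piece 3:u rests on {1:i}
piece 4:a — minimal
piece 5:a rests on {4:a}
piece 6:a rests on {5:a}
piece 7:u rests on {3:u}
minimal pieces: {0:u, 2:e, 4:a}
ways to finish when only these pieces remain (= sum over removing one remaining piece with nothing left below it):
  1 left: {2}→1  {6}→1  {7}→1
  2 left: {2,6}→2  {2,7}→2  {3,7}→1  {5,6}→1  {6,7}→2
  3 left: {1,3,7}→1  {2,3,7}→3  {2,5,6}→3  {2,6,7}→6  {3,6,7}→3  {4,5,6}→1  {5,6,7}→3
  4 left: {0,1,3,7}→1  {1,2,3,7}→4  {1,3,6,7}→4  {2,3,6,7}→12  {2,4,5,6}→4  {2,5,6,7}→12  {3,5,6,7}→6  {4,5,6,7}→4
  5 left: {0,1,2,3,7}→5  {0,1,3,6,7}→5  {1,2,3,6,7}→20  {1,3,5,6,7}→10  {2,3,5,6,7}→30  {2,4,5,6,7}→20  {3,4,5,6,7}→10
  6 left: {0,1,2,3,6,7}→30  {0,1,3,5,6,7}→15  {1,2,3,5,6,7}→60  {1,3,4,5,6,7}→20  {2,3,4,5,6,7}→60
  placing 0:u first → 140 extensions
  placing 2:e first → 35 extensions
  placing 4:a first → 105 extensions
total linear extensions = 280

280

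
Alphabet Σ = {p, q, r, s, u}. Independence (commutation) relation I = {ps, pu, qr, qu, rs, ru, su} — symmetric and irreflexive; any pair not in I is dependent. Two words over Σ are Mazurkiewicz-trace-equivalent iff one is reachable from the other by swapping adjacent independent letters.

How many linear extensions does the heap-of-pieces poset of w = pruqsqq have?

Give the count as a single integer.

piece 0:p — minimal
piece 1:r rests on {0:p}
piece 2:u — minimal
piece 3:q rests on {0:p}
piece 4:s rests on {3:q}
piece 5:q rests on {4:s}
piece 6:q rests on {5:q}
minimal pieces: {0:p, 2:u}
ways to finish when only these pieces remain (= sum over removing one remaining piece with nothing left below it):
  1 left: {1}→1  {2}→1  {6}→1
  2 left: {1,2}→2  {1,6}→2  {2,6}→2  {5,6}→1
  3 left: {1,2,6}→6  {1,5,6}→3  {2,5,6}→3  {4,5,6}→1
  4 left: {1,2,5,6}→12  {1,4,5,6}→4  {2,4,5,6}→4  {3,4,5,6}→1
  5 left: {1,2,4,5,6}→20  {1,3,4,5,6}→5  {2,3,4,5,6}→5
  placing 0:p first → 30 extensions
  placing 2:u first → 5 extensions
total linear extensions = 35

35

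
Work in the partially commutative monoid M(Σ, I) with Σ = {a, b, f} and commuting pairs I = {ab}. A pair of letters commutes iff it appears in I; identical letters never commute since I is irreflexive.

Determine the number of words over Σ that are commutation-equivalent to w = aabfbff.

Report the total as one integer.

3

#0=a has no predecessor
#1=a depends on [0:a]
#2=b has no predecessor
#3=f depends on [1:a, 2:b]
#4=b depends on [3:f]
#5=f depends on [4:b]
#6=f depends on [5:f]
sources: [0:a, 2:b]
N(rest) = Σ N(rest − s) over sources s of rest; N(one piece) = 1:
  size 1 → [6]=1
  size 2 → [5,6]=1
  size 3 → [4,5,6]=1
  size 4 → [3,4,5,6]=1
  size 5 → [1,3,4,5,6]=1  [2,3,4,5,6]=1
  first=0(a) contributes 2
  first=2(b) contributes 1
|[w]| = 3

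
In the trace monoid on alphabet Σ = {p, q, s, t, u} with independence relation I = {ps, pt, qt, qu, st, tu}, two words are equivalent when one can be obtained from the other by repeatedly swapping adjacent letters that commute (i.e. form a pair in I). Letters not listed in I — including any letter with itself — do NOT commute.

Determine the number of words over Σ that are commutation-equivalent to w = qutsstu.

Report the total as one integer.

piece 0:q — minimal
piece 1:u — minimal
piece 2:t — minimal
piece 3:s rests on {0:q, 1:u}
piece 4:s rests on {3:s}
piece 5:t rests on {2:t}
piece 6:u rests on {4:s}
minimal pieces: {0:q, 1:u, 2:t}
ways to finish when only these pieces remain (= sum over removing one remaining piece with nothing left below it):
  1 left: {5}→1  {6}→1
  2 left: {2,5}→1  {4,6}→1  {5,6}→2
  3 left: {2,5,6}→3  {3,4,6}→1  {4,5,6}→3
  4 left: {0,3,4,6}→1  {1,3,4,6}→1  {2,4,5,6}→6  {3,4,5,6}→4
  5 left: {0,1,3,4,6}→2  {0,3,4,5,6}→5  {1,3,4,5,6}→5  {2,3,4,5,6}→10
  placing 0:q first → 15 extensions
  placing 1:u first → 15 extensions
  placing 2:t first → 12 extensions
total linear extensions = 42

42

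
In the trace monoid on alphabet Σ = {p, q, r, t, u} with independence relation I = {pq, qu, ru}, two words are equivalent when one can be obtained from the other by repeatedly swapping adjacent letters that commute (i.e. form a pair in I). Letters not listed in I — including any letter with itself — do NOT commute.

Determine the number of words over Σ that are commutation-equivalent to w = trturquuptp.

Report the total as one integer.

14

drop 0:t onto floor
drop 1:r onto {0:t}
drop 2:t onto {1:r}
drop 3:u onto {2:t}
drop 4:r onto {2:t}
drop 5:q onto {4:r}
drop 6:u onto {3:u}
drop 7:u onto {6:u}
drop 8:p onto {4:r, 7:u}
drop 9:t onto {5:q, 8:p}
drop 10:p onto {9:t}
ground layer = {0:t}
drop-orders for the pieces not yet dropped (sum over which currently-grounded one goes next):
  1 to go: {10} 1
  2 to go: {9,10} 1
  3 to go: {5,9,10} 1  {8,9,10} 1
  4 to go: {5,8,9,10} 2  {7,8,9,10} 1
  5 to go: {4,5,8,9,10} 2  {5,7,8,9,10} 3  {6,7,8,9,10} 1
  6 to go: {3,6,7,8,9,10} 1  {4,5,7,8,9,10} 5  {5,6,7,8,9,10} 4
  7 to go: {3,5,6,7,8,9,10} 5  {4,5,6,7,8,9,10} 9
  8 to go: {3,4,5,6,7,8,9,10} 14
  9 to go: {2,3,4,5,6,7,8,9,10} 14
  if 0:t drops first: 14 orders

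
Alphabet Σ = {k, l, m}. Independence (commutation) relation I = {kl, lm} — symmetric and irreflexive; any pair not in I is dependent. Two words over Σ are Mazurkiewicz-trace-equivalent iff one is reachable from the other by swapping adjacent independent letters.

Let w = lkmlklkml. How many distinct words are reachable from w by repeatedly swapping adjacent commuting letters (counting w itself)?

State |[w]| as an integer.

drop 0:l onto floor
drop 1:k onto floor
drop 2:m onto {1:k}
drop 3:l onto {0:l}
drop 4:k onto {2:m}
drop 5:l onto {3:l}
drop 6:k onto {4:k}
drop 7:m onto {6:k}
drop 8:l onto {5:l}
ground layer = {0:l, 1:k}
drop-orders for the pieces not yet dropped (sum over which currently-grounded one goes next):
  1 to go: {7} 1  {8} 1
  2 to go: {5,8} 1  {6,7} 1  {7,8} 2
  3 to go: {3,5,8} 1  {4,6,7} 1  {5,7,8} 3  {6,7,8} 3
  4 to go: {0,3,5,8} 1  {2,4,6,7} 1  {3,5,7,8} 4  {4,6,7,8} 4  {5,6,7,8} 6
  5 to go: {0,3,5,7,8} 5  {1,2,4,6,7} 1  {2,4,6,7,8} 5  {3,5,6,7,8} 10  {4,5,6,7,8} 10
  6 to go: {0,3,5,6,7,8} 15  {1,2,4,6,7,8} 6  {2,4,5,6,7,8} 15  {3,4,5,6,7,8} 20
  7 to go: {0,3,4,5,6,7,8} 35  {1,2,4,5,6,7,8} 21  {2,3,4,5,6,7,8} 35
  if 0:l drops first: 56 orders
  if 1:k drops first: 70 orders
heap linearizations: 126

126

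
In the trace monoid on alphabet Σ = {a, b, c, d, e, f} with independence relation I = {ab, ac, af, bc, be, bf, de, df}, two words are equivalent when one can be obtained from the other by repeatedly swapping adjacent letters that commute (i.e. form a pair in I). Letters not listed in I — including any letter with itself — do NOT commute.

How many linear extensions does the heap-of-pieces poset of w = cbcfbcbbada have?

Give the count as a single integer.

630

drop 0:c onto floor
drop 1:b onto floor
drop 2:c onto {0:c}
drop 3:f onto {2:c}
drop 4:b onto {1:b}
drop 5:c onto {3:f}
drop 6:b onto {4:b}
drop 7:b onto {6:b}
drop 8:a onto floor
drop 9:d onto {5:c, 7:b, 8:a}
drop 10:a onto {9:d}
ground layer = {0:c, 1:b, 8:a}
drop-orders for the pieces not yet dropped (sum over which currently-grounded one goes next):
  1 to go: {10} 1
  2 to go: {9,10} 1
  3 to go: {5,9,10} 1  {7,9,10} 1  {8,9,10} 1
  4 to go: {3,5,9,10} 1  {5,7,9,10} 2  {5,8,9,10} 2  {6,7,9,10} 1  {7,8,9,10} 2
  5 to go: {2,3,5,9,10} 1  {3,5,7,9,10} 3  {3,5,8,9,10} 3  {4,6,7,9,10} 1  {5,6,7,9,10} 3  {5,7,8,9,10} 6  {6,7,8,9,10} 3
  6 to go: {0,2,3,5,9,10} 1  {1,4,6,7,9,10} 1  {2,3,5,7,9,10} 4  {2,3,5,8,9,10} 4  {3,5,6,7,9,10} 6  {3,5,7,8,9,10} 12  {4,5,6,7,9,10} 4  {4,6,7,8,9,10} 4  {5,6,7,8,9,10} 12
  7 to go: {0,2,3,5,7,9,10} 5  {0,2,3,5,8,9,10} 5  {1,4,5,6,7,9,10} 5  {1,4,6,7,8,9,10} 5  {2,3,5,6,7,9,10} 10  {2,3,5,7,8,9,10} 20  {3,4,5,6,7,9,10} 10  {3,5,6,7,8,9,10} 30  {4,5,6,7,8,9,10} 20
  8 to go: {0,2,3,5,6,7,9,10} 15  {0,2,3,5,7,8,9,10} 30  {1,3,4,5,6,7,9,10} 15  {1,4,5,6,7,8,9,10} 30  {2,3,4,5,6,7,9,10} 20  {2,3,5,6,7,8,9,10} 60  {3,4,5,6,7,8,9,10} 60
  9 to go: {0,2,3,4,5,6,7,9,10} 35  {0,2,3,5,6,7,8,9,10} 105  {1,2,3,4,5,6,7,9,10} 35  {1,3,4,5,6,7,8,9,10} 105  {2,3,4,5,6,7,8,9,10} 140
  if 0:c drops first: 280 orders
  if 1:b drops first: 280 orders
  if 8:a drops first: 70 orders
heap linearizations: 630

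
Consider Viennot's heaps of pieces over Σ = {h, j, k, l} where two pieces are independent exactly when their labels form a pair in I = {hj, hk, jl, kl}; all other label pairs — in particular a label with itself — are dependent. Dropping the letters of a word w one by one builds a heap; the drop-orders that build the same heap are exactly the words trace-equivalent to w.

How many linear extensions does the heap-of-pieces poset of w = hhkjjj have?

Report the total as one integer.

drop 0:h onto floor
drop 1:h onto {0:h}
drop 2:k onto floor
drop 3:j onto {2:k}
drop 4:j onto {3:j}
drop 5:j onto {4:j}
ground layer = {0:h, 2:k}
drop-orders for the pieces not yet dropped (sum over which currently-grounded one goes next):
  1 to go: {1} 1  {5} 1
  2 to go: {0,1} 1  {1,5} 2  {4,5} 1
  3 to go: {0,1,5} 3  {1,4,5} 3  {3,4,5} 1
  4 to go: {0,1,4,5} 6  {1,3,4,5} 4  {2,3,4,5} 1
  if 0:h drops first: 5 orders
  if 2:k drops first: 10 orders
heap linearizations: 15

15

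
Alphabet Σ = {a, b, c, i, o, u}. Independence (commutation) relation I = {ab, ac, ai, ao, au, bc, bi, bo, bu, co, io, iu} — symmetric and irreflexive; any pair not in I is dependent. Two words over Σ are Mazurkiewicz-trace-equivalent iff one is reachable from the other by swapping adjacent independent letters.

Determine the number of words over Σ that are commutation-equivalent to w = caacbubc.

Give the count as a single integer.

420

#0=c has no predecessor
#1=a has no predecessor
#2=a depends on [1:a]
#3=c depends on [0:c]
#4=b has no predecessor
#5=u depends on [3:c]
#6=b depends on [4:b]
#7=c depends on [5:u]
sources: [0:c, 1:a, 4:b]
N(rest) = Σ N(rest − s) over sources s of rest; N(one piece) = 1:
  size 1 → [2]=1  [6]=1  [7]=1
  size 2 → [1,2]=1  [2,6]=2  [2,7]=2  [4,6]=1  [5,7]=1  [6,7]=2
  size 3 → [1,2,6]=3  [1,2,7]=3  [2,4,6]=3  [2,5,7]=3  [2,6,7]=6  [3,5,7]=1  [4,6,7]=3  [5,6,7]=3
  size 4 → [0,3,5,7]=1  [1,2,4,6]=6  [1,2,5,7]=6  [1,2,6,7]=12  [2,3,5,7]=4  [2,4,6,7]=12  [2,5,6,7]=12  [3,5,6,7]=4  [4,5,6,7]=6
  size 5 → [0,2,3,5,7]=5  [0,3,5,6,7]=5  [1,2,3,5,7]=10  [1,2,4,6,7]=30  [1,2,5,6,7]=30  [2,3,5,6,7]=20  [2,4,5,6,7]=30  [3,4,5,6,7]=10
  size 6 → [0,1,2,3,5,7]=15  [0,2,3,5,6,7]=30  [0,3,4,5,6,7]=15  [1,2,3,5,6,7]=60  [1,2,4,5,6,7]=90  [2,3,4,5,6,7]=60
  first=0(c) contributes 210
  first=1(a) contributes 105
  first=4(b) contributes 105
|[w]| = 420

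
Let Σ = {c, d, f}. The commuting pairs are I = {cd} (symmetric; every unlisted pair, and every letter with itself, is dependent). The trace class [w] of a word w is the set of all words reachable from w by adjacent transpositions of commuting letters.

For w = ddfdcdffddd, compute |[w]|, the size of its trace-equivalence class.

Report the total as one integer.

3

drop 0:d onto floor
drop 1:d onto {0:d}
drop 2:f onto {1:d}
drop 3:d onto {2:f}
drop 4:c onto {2:f}
drop 5:d onto {3:d}
drop 6:f onto {4:c, 5:d}
drop 7:f onto {6:f}
drop 8:d onto {7:f}
drop 9:d onto {8:d}
drop 10:d onto {9:d}
ground layer = {0:d}
drop-orders for the pieces not yet dropped (sum over which currently-grounded one goes next):
  1 to go: {10} 1
  2 to go: {9,10} 1
  3 to go: {8,9,10} 1
  4 to go: {7,8,9,10} 1
  5 to go: {6,7,8,9,10} 1
  6 to go: {4,6,7,8,9,10} 1  {5,6,7,8,9,10} 1
  7 to go: {3,5,6,7,8,9,10} 1  {4,5,6,7,8,9,10} 2
  8 to go: {3,4,5,6,7,8,9,10} 3
  9 to go: {2,3,4,5,6,7,8,9,10} 3
  if 0:d drops first: 3 orders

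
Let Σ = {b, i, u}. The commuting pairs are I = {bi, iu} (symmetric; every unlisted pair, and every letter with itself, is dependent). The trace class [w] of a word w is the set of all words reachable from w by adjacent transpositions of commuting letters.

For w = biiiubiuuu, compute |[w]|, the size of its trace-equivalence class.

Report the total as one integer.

0(b) covers ∅
1(i) covers ∅
2(i) covers 1:i
3(i) covers 2:i
4(u) covers 0:b
5(b) covers 4:u
6(i) covers 3:i
7(u) covers 5:b
8(u) covers 7:u
9(u) covers 8:u
floor of heap: 0:b, 1:i
completions by unplaced set U, small U first (add the entries for U minus each lowest piece of U):
  |U|=1: {6}:1  {9}:1
  |U|=2: {3,6}:1  {6,9}:2  {8,9}:1
  |U|=3: {2,3,6}:1  {3,6,9}:3  {6,8,9}:3  {7,8,9}:1
  |U|=4: {1,2,3,6}:1  {2,3,6,9}:4  {3,6,8,9}:6  {5,7,8,9}:1  {6,7,8,9}:4
  |U|=5: {1,2,3,6,9}:5  {2,3,6,8,9}:10  {3,6,7,8,9}:10  {4,5,7,8,9}:1  {5,6,7,8,9}:5
  |U|=6: {0,4,5,7,8,9}:1  {1,2,3,6,8,9}:15  {2,3,6,7,8,9}:20  {3,5,6,7,8,9}:15  {4,5,6,7,8,9}:6
  |U|=7: {0,4,5,6,7,8,9}:7  {1,2,3,6,7,8,9}:35  {2,3,5,6,7,8,9}:35  {3,4,5,6,7,8,9}:21
  |U|=8: {0,3,4,5,6,7,8,9}:28  {1,2,3,5,6,7,8,9}:70  {2,3,4,5,6,7,8,9}:56
  start at 0(b): 126
  start at 1(i): 84
sum over floor = 210

210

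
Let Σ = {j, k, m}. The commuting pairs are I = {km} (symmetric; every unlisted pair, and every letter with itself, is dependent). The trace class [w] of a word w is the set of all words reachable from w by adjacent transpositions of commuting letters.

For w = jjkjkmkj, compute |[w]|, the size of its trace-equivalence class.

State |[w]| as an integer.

0(j) covers ∅
1(j) covers 0:j
2(k) covers 1:j
3(j) covers 2:k
4(k) covers 3:j
5(m) covers 3:j
6(k) covers 4:k
7(j) covers 5:m, 6:k
floor of heap: 0:j
completions by unplaced set U, small U first (add the entries for U minus each lowest piece of U):
  |U|=1: {7}:1
  |U|=2: {5,7}:1  {6,7}:1
  |U|=3: {4,6,7}:1  {5,6,7}:2
  |U|=4: {4,5,6,7}:3
  |U|=5: {3,4,5,6,7}:3
  |U|=6: {2,3,4,5,6,7}:3
  start at 0(j): 3

3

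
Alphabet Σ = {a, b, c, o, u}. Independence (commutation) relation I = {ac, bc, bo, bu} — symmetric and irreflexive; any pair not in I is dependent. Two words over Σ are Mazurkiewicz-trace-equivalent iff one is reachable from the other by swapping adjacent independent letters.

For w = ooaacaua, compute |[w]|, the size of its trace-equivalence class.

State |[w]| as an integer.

0(o) covers ∅
1(o) covers 0:o
2(a) covers 1:o
3(a) covers 2:a
4(c) covers 1:o
5(a) covers 3:a
6(u) covers 4:c, 5:a
7(a) covers 6:u
floor of heap: 0:o
completions by unplaced set U, small U first (add the entries for U minus each lowest piece of U):
  |U|=1: {7}:1
  |U|=2: {6,7}:1
  |U|=3: {4,6,7}:1  {5,6,7}:1
  |U|=4: {3,5,6,7}:1  {4,5,6,7}:2
  |U|=5: {2,3,5,6,7}:1  {3,4,5,6,7}:3
  |U|=6: {2,3,4,5,6,7}:4
  start at 0(o): 4

4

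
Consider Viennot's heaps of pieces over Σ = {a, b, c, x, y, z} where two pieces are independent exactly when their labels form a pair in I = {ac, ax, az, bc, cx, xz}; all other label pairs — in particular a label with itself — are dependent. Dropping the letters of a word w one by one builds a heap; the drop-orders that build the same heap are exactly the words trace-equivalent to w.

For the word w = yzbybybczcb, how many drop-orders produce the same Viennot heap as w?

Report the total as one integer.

4

#0=y has no predecessor
#1=z depends on [0:y]
#2=b depends on [1:z]
#3=y depends on [2:b]
#4=b depends on [3:y]
#5=y depends on [4:b]
#6=b depends on [5:y]
#7=c depends on [5:y]
#8=z depends on [6:b, 7:c]
#9=c depends on [8:z]
#10=b depends on [8:z]
sources: [0:y]
N(rest) = Σ N(rest − s) over sources s of rest; N(one piece) = 1:
  size 1 → [9]=1  [10]=1
  size 2 → [9,10]=2
  size 3 → [8,9,10]=2
  size 4 → [6,8,9,10]=2  [7,8,9,10]=2
  size 5 → [6,7,8,9,10]=4
  size 6 → [5,6,7,8,9,10]=4
  size 7 → [4,5,6,7,8,9,10]=4
  size 8 → [3,4,5,6,7,8,9,10]=4
  size 9 → [2,3,4,5,6,7,8,9,10]=4
  first=0(y) contributes 4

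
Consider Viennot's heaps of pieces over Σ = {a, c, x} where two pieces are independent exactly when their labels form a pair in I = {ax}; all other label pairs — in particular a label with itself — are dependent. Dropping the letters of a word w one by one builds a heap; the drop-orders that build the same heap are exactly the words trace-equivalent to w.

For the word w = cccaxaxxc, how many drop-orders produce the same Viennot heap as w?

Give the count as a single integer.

piece 0:c — minimal
piece 1:c rests on {0:c}
piece 2:c rests on {1:c}
piece 3:a rests on {2:c}
piece 4:x rests on {2:c}
piece 5:a rests on {3:a}
piece 6:x rests on {4:x}
piece 7:x rests on {6:x}
piece 8:c rests on {5:a, 7:x}
minimal pieces: {0:c}
ways to finish when only these pieces remain (= sum over removing one remaining piece with nothing left below it):
  1 left: {8}→1
  2 left: {5,8}→1  {7,8}→1
  3 left: {3,5,8}→1  {5,7,8}→2  {6,7,8}→1
  4 left: {3,5,7,8}→3  {4,6,7,8}→1  {5,6,7,8}→3
  5 left: {3,5,6,7,8}→6  {4,5,6,7,8}→4
  6 left: {3,4,5,6,7,8}→10
  7 left: {2,3,4,5,6,7,8}→10
  placing 0:c first → 10 extensions

10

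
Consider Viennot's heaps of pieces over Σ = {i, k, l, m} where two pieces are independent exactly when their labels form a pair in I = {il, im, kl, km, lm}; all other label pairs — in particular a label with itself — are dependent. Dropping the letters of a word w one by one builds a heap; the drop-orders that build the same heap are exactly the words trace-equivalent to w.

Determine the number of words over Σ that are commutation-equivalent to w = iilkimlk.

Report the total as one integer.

168

piece 0:i — minimal
piece 1:i rests on {0:i}
piece 2:l — minimal
piece 3:k rests on {1:i}
piece 4:i rests on {3:k}
piece 5:m — minimal
piece 6:l rests on {2:l}
piece 7:k rests on {4:i}
minimal pieces: {0:i, 2:l, 5:m}
ways to finish when only these pieces remain (= sum over removing one remaining piece with nothing left below it):
  1 left: {5}→1  {6}→1  {7}→1
  2 left: {2,6}→1  {4,7}→1  {5,6}→2  {5,7}→2  {6,7}→2
  3 left: {2,5,6}→3  {2,6,7}→3  {3,4,7}→1  {4,5,7}→3  {4,6,7}→3  {5,6,7}→6
  4 left: {1,3,4,7}→1  {2,4,6,7}→6  {2,5,6,7}→12  {3,4,5,7}→4  {3,4,6,7}→4  {4,5,6,7}→12
  5 left: {0,1,3,4,7}→1  {1,3,4,5,7}→5  {1,3,4,6,7}→5  {2,3,4,6,7}→10  {2,4,5,6,7}→30  {3,4,5,6,7}→20
  6 left: {0,1,3,4,5,7}→6  {0,1,3,4,6,7}→6  {1,2,3,4,6,7}→15  {1,3,4,5,6,7}→30  {2,3,4,5,6,7}→60
  placing 0:i first → 105 extensions
  placing 2:l first → 42 extensions
  placing 5:m first → 21 extensions
total linear extensions = 168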